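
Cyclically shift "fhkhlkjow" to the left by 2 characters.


Input: 'fhkhlkjow', shift = 2
Operation: split at index 2 and swap parts
Front part s[0:2] = 'fh'
Back part s[2:] = 'khlkjow'
Rotated = back + front = 'khlkjow' + 'fh'
Result: khlkjowfh


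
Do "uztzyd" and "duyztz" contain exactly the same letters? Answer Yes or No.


String 1: 'uztzyd' -> sorted: 'dtuyzz'
String 2: 'duyztz' -> sorted: 'dtuyzz'
Compare sorted forms: 'dtuyzz' == 'dtuyzz'
Anagram: Yes


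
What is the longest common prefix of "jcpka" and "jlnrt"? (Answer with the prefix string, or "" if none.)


String 1: 'jcpka'
String 2: 'jlnrt'
Compare position by position:
pos 0: 'j' vs 'j' match
pos 1: 'c' vs 'l' differ -> stop
Longest common prefix: "j" (length 1)


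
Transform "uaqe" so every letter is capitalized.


Input string: 'uaqe'
Operation: convert each letter to uppercase
Mapping: 'u'->'U', 'a'->'A', 'q'->'Q', 'e'->'E'
Result: UAQE


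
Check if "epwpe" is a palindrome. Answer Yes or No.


Input string: 'epwpe'
Reversed: 'epwpe'
Compare pairs: s[0]='e' vs s[4]='e' (match), s[1]='p' vs s[3]='p' (match)
Palindrome: Yes


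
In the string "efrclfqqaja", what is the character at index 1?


Input string: 'efrclfqqaja'
Operation: get character at index 1
Index mapping: s[0]='e', s[1]='f'
Result: 'f'


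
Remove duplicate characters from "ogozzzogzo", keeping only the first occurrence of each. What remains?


Input: 'ogozzzogzo'
Operation: keep first occurrence of each character
Scan: s[0]='o' new -> keep; s[1]='g' new -> keep; s[2]='o' seen -> skip; s[3]='z' new -> keep; s[4]='z' seen -> skip; s[5]='z' seen -> skip; s[6]='o' seen -> skip; s[7]='g' seen -> skip; s[8]='z' seen -> skip; s[9]='o' seen -> skip
Result: ogz


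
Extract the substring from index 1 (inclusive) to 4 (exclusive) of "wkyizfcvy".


Input string: 'wkyizfcvy'
Operation: slice [1:4]
Extract characters: s[1]='k', s[2]='y', s[3]='i'
Result: kyi


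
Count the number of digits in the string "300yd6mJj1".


Input string: '300yd6mJj1'
Operation: count digit characters (0-9)
Scan: '3'(digit), '0'(digit), '0'(digit), 'y', 'd', '6'(digit), 'm', 'J', 'j', '1'(digit)
Digits found: 5
Result: 5


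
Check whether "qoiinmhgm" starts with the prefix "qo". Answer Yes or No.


Input string: 'qoiinmhgm'
Prefix to check: 'qo'
First 2 characters of input: 'qo'
Match: True
Result: Yes


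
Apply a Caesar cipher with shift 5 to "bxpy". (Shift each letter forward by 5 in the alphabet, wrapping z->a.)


Input: 'bxpy', shift = 5
Operation: for each letter, (position + 5) mod 26
Mapping: 'b'(1+5=6)->'g', 'x'(23+5=28, 28 mod 26=2)->'c', 'p'(15+5=20)->'u', 'y'(24+5=29, 29 mod 26=3)->'d'
Result: gcud


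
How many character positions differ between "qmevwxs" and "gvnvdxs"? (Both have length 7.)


String 1: 'qmevwxs'
String 2: 'gvnvdxs'
Compare each position: pos 0: 'q'!='g', pos 1: 'm'!='v', pos 2: 'e'!='n', pos 3: 'v'=='v', pos 4: 'w'!='d', pos 5: 'x'=='x', pos 6: 's'=='s'
Differing positions: 4
Hamming distance: 4


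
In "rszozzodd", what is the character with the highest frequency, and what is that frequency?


Input: 'rszozzodd'
Operation: tally each character
Counts: 'd':2, 'o':2, 'r':1, 's':1, 'z':3
Maximum: 'z' appears 3 times


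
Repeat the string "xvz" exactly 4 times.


Input string: 'xvz'
Operation: repeat 4 times
Concatenation: 'xvz' + 'xvz' + 'xvz' + 'xvz'
Result: xvzxvzxvzxvz


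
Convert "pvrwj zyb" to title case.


Input string: 'pvrwj zyb'
Operation: capitalize first letter of each word
Word transformations: 'pvrwj'->'Pvrwj', 'zyb'->'Zyb'
Result: Pvrwj Zyb


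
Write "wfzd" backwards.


Input string: 'wfzd'
Operation: reverse character order
Original order: 'w' -> 'f' -> 'z' -> 'd'
Reversed order: 'd' -> 'z' -> 'f' -> 'w'
Result: dzfw


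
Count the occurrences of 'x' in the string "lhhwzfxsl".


Input string: 'lhhwzfxsl'
Target character: 'x'
Scan each position: s[6]='x'
Matches found at indices: 6
Total: 1


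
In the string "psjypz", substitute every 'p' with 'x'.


Input string: 'psjypz'
Operation: replace 'p' with 'x'
Positions of 'p': 0, 4
After replacement: xsjyxz


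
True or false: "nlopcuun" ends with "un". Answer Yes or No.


Input string: 'nlopcuun'
Suffix to check: 'un'
Last 2 characters of input: 'un'
Match: True
Result: Yes


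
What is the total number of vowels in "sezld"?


Input string: 'sezld'
Operation: count vowels (a, e, i, o, u)
Scan: s[0]='s', s[1]='e' (vowel), s[2]='z', s[3]='l', s[4]='d'
Vowels found: 1
Result: 1


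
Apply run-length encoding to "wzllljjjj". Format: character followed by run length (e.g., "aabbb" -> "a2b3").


Input: 'wzllljjjj'
Operation: identify consecutive runs
Runs: 'w' -> w1, 'z' -> z1, 'lll' -> l3, 'jjjj' -> j4
Encoded: w1z1l3j4


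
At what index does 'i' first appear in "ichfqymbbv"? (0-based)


Input string: 'ichfqymbbv'
Target: 'i'
Scanning left to right: s[0]='i'
First match at index: 0


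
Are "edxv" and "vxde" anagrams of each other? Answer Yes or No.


String 1: 'edxv' -> sorted: 'devx'
String 2: 'vxde' -> sorted: 'devx'
Compare sorted forms: 'devx' == 'devx'
Anagram: Yes


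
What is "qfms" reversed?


Input string: 'qfms'
Operation: reverse character order
Original order: 'q' -> 'f' -> 'm' -> 's'
Reversed order: 's' -> 'm' -> 'f' -> 'q'
Result: smfq


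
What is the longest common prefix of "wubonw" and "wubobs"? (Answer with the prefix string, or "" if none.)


String 1: 'wubonw'
String 2: 'wubobs'
Compare position by position:
pos 0: 'w' vs 'w' match
pos 1: 'u' vs 'u' match
pos 2: 'b' vs 'b' match
pos 3: 'o' vs 'o' match
pos 4: 'n' vs 'b' differ -> stop
Longest common prefix: "wubo" (length 4)


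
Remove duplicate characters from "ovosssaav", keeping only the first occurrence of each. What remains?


Input: 'ovosssaav'
Operation: keep first occurrence of each character
Scan: s[0]='o' new -> keep; s[1]='v' new -> keep; s[2]='o' seen -> skip; s[3]='s' new -> keep; s[4]='s' seen -> skip; s[5]='s' seen -> skip; s[6]='a' new -> keep; s[7]='a' seen -> skip; s[8]='v' seen -> skip
Result: ovsa


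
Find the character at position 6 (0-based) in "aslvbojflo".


Input string: 'aslvbojflo'
Operation: get character at index 6
Index mapping: s[0]='a', s[1]='s', s[2]='l', s[3]='v', s[4]='b', s[5]='o', s[6]='j'
Result: 'j'


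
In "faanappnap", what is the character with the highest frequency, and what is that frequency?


Input: 'faanappnap'
Operation: tally each character
Counts: 'a':4, 'f':1, 'n':2, 'p':3
Maximum: 'a' appears 4 times


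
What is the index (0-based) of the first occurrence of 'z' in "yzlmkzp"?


Input string: 'yzlmkzp'
Target: 'z'
Scanning left to right: s[0]='y', s[1]='z'
First match at index: 1


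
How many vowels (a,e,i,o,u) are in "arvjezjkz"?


Input string: 'arvjezjkz'
Operation: count vowels (a, e, i, o, u)
Scan: s[0]='a' (vowel), s[1]='r', s[2]='v', s[3]='j', s[4]='e' (vowel), s[5]='z', s[6]='j', s[7]='k', s[8]='z'
Vowels found: 2
Result: 2


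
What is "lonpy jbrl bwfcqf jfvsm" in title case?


Input string: 'lonpy jbrl bwfcqf jfvsm'
Operation: capitalize first letter of each word
Word transformations: 'lonpy'->'Lonpy', 'jbrl'->'Jbrl', 'bwfcqf'->'Bwfcqf', 'jfvsm'->'Jfvsm'
Result: Lonpy Jbrl Bwfcqf Jfvsm


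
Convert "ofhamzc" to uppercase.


Input string: 'ofhamzc'
Operation: convert each letter to uppercase
Mapping: 'o'->'O', 'f'->'F', 'h'->'H', 'a'->'A', 'm'->'M', 'z'->'Z', 'c'->'C'
Result: OFHAMZC


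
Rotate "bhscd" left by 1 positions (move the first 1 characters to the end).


Input: 'bhscd', shift = 1
Operation: split at index 1 and swap parts
Front part s[0:1] = 'b'
Back part s[1:] = 'hscd'
Rotated = back + front = 'hscd' + 'b'
Result: hscdb


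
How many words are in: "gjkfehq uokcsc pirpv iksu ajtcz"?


Input string: 'gjkfehq uokcsc pirpv iksu ajtcz'
Operation: split by spaces
Words found: 'gjkfehq', 'uokcsc', 'pirpv', 'iksu', 'ajtcz'
Word count: 5


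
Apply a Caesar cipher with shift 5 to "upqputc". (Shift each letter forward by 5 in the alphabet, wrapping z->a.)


Input: 'upqputc', shift = 5
Operation: for each letter, (position + 5) mod 26
Mapping: 'u'(20+5=25)->'z', 'p'(15+5=20)->'u', 'q'(16+5=21)->'v', 'p'(15+5=20)->'u', 'u'(20+5=25)->'z', 't'(19+5=24)->'y', 'c'(2+5=7)->'h'
Result: zuvuzyh


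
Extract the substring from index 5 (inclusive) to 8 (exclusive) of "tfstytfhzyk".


Input string: 'tfstytfhzyk'
Operation: slice [5:8]
Extract characters: s[5]='t', s[6]='f', s[7]='h'
Result: tfh


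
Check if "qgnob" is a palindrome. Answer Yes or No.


Input string: 'qgnob'
Reversed: 'bongq'
Compare pairs: s[0]='q' vs s[4]='b' (mismatch), s[1]='g' vs s[3]='o' (mismatch)
Palindrome: No


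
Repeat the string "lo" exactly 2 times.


Input string: 'lo'
Operation: repeat 2 times
Concatenation: 'lo' + 'lo'
Result: lolo


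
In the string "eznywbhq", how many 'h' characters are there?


Input string: 'eznywbhq'
Target character: 'h'
Scan each position: s[6]='h'
Matches found at indices: 6
Total: 1


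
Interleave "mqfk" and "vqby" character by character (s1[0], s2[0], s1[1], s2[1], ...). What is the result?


String 1: 'mqfk'
String 2: 'vqby'
Operation: alternate characters
Pairs: 'm'+'v', 'q'+'q', 'f'+'b', 'k'+'y'
Result: mvqqfbky


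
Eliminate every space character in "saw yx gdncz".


Input string: 'saw yx gdncz'
Operation: remove all spaces
Words: 'saw', 'yx', 'gdncz'
Join without spaces: sawyxgdncz


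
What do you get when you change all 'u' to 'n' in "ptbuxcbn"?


Input string: 'ptbuxcbn'
Operation: replace 'u' with 'n'
Positions of 'u': 3
After replacement: ptbnxcbn


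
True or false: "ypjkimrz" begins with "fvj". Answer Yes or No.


Input string: 'ypjkimrz'
Prefix to check: 'fvj'
First 3 characters of input: 'ypj'
Match: False
Result: No


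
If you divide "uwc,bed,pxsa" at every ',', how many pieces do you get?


Input string: 'uwc,bed,pxsa'
Delimiter: ','
Split result: 'uwc', 'bed', 'pxsa'
Number of parts: 3


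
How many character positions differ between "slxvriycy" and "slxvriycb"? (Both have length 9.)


String 1: 'slxvriycy'
String 2: 'slxvriycb'
Compare each position: pos 0: 's'=='s', pos 1: 'l'=='l', pos 2: 'x'=='x', pos 3: 'v'=='v', pos 4: 'r'=='r', pos 5: 'i'=='i', pos 6: 'y'=='y', pos 7: 'c'=='c', pos 8: 'y'!='b'
Differing positions: 1
Hamming distance: 1


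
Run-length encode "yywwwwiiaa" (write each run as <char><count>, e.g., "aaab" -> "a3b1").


Input: 'yywwwwiiaa'
Operation: identify consecutive runs
Runs: 'yy' -> y2, 'wwww' -> w4, 'ii' -> i2, 'aa' -> a2
Encoded: y2w4i2a2


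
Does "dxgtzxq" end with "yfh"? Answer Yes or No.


Input string: 'dxgtzxq'
Suffix to check: 'yfh'
Last 3 characters of input: 'zxq'
Match: False
Result: No


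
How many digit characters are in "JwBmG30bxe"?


Input string: 'JwBmG30bxe'
Operation: count digit characters (0-9)
Scan: 'J', 'w', 'B', 'm', 'G', '3'(digit), '0'(digit), 'b', 'x', 'e'
Digits found: 2
Result: 2


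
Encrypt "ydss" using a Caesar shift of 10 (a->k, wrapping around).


Input: 'ydss', shift = 10
Operation: for each letter, (position + 10) mod 26
Mapping: 'y'(24+10=34, 34 mod 26=8)->'i', 'd'(3+10=13)->'n', 's'(18+10=28, 28 mod 26=2)->'c', 's'(18+10=28, 28 mod 26=2)->'c'
Result: incc


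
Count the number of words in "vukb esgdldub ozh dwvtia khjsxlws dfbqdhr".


Input string: 'vukb esgdldub ozh dwvtia khjsxlws dfbqdhr'
Operation: split by spaces
Words found: 'vukb', 'esgdldub', 'ozh', 'dwvtia', 'khjsxlws', 'dfbqdhr'
Word count: 6


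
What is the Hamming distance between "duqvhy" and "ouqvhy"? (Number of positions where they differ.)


String 1: 'duqvhy'
String 2: 'ouqvhy'
Compare each position: pos 0: 'd'!='o', pos 1: 'u'=='u', pos 2: 'q'=='q', pos 3: 'v'=='v', pos 4: 'h'=='h', pos 5: 'y'=='y'
Differing positions: 1
Hamming distance: 1


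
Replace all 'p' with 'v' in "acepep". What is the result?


Input string: 'acepep'
Operation: replace 'p' with 'v'
Positions of 'p': 3, 5
After replacement: acevev


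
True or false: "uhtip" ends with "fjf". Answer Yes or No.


Input string: 'uhtip'
Suffix to check: 'fjf'
Last 3 characters of input: 'tip'
Match: False
Result: No


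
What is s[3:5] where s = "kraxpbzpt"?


Input string: 'kraxpbzpt'
Operation: slice [3:5]
Extract characters: s[3]='x', s[4]='p'
Result: xp


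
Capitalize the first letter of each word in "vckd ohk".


Input string: 'vckd ohk'
Operation: capitalize first letter of each word
Word transformations: 'vckd'->'Vckd', 'ohk'->'Ohk'
Result: Vckd Ohk


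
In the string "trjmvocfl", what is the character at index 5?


Input string: 'trjmvocfl'
Operation: get character at index 5
Index mapping: s[0]='t', s[1]='r', s[2]='j', s[3]='m', s[4]='v', s[5]='o'
Result: 'o'


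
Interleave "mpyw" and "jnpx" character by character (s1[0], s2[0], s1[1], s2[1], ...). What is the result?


String 1: 'mpyw'
String 2: 'jnpx'
Operation: alternate characters
Pairs: 'm'+'j', 'p'+'n', 'y'+'p', 'w'+'x'
Result: mjpnypwx


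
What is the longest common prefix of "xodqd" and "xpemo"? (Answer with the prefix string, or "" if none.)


String 1: 'xodqd'
String 2: 'xpemo'
Compare position by position:
pos 0: 'x' vs 'x' match
pos 1: 'o' vs 'p' differ -> stop
Longest common prefix: "x" (length 1)


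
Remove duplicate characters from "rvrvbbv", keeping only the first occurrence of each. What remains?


Input: 'rvrvbbv'
Operation: keep first occurrence of each character
Scan: s[0]='r' new -> keep; s[1]='v' new -> keep; s[2]='r' seen -> skip; s[3]='v' seen -> skip; s[4]='b' new -> keep; s[5]='b' seen -> skip; s[6]='v' seen -> skip
Result: rvb


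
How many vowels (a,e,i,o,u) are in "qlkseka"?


Input string: 'qlkseka'
Operation: count vowels (a, e, i, o, u)
Scan: s[0]='q', s[1]='l', s[2]='k', s[3]='s', s[4]='e' (vowel), s[5]='k', s[6]='a' (vowel)
Vowels found: 2
Result: 2


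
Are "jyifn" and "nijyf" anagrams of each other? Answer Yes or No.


String 1: 'jyifn' -> sorted: 'fijny'
String 2: 'nijyf' -> sorted: 'fijny'
Compare sorted forms: 'fijny' == 'fijny'
Anagram: Yes


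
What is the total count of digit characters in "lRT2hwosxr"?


Input string: 'lRT2hwosxr'
Operation: count digit characters (0-9)
Scan: 'l', 'R', 'T', '2'(digit), 'h', 'w', 'o', 's', 'x', 'r'
Digits found: 1
Result: 1


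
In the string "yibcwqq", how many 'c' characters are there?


Input string: 'yibcwqq'
Target character: 'c'
Scan each position: s[3]='c'
Matches found at indices: 3
Total: 1


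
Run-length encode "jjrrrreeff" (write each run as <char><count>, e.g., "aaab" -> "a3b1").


Input: 'jjrrrreeff'
Operation: identify consecutive runs
Runs: 'jj' -> j2, 'rrrr' -> r4, 'ee' -> e2, 'ff' -> f2
Encoded: j2r4e2f2


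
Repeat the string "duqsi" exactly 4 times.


Input string: 'duqsi'
Operation: repeat 4 times
Concatenation: 'duqsi' + 'duqsi' + 'duqsi' + 'duqsi'
Result: duqsiduqsiduqsiduqsi


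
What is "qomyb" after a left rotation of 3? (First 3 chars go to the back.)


Input: 'qomyb', shift = 3
Operation: split at index 3 and swap parts
Front part s[0:3] = 'qom'
Back part s[3:] = 'yb'
Rotated = back + front = 'yb' + 'qom'
Result: ybqom


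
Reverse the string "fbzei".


Input string: 'fbzei'
Operation: reverse character order
Original order: 'f' -> 'b' -> 'z' -> 'e' -> 'i'
Reversed order: 'i' -> 'e' -> 'z' -> 'b' -> 'f'
Result: iezbf


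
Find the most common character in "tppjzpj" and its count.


Input: 'tppjzpj'
Operation: tally each character
Counts: 'j':2, 'p':3, 't':1, 'z':1
Maximum: 'p' appears 3 times


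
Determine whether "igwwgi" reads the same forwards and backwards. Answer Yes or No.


Input string: 'igwwgi'
Reversed: 'igwwgi'
Compare pairs: s[0]='i' vs s[5]='i' (match), s[1]='g' vs s[4]='g' (match), s[2]='w' vs s[3]='w' (match)
Palindrome: Yes


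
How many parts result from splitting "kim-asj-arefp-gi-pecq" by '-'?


Input string: 'kim-asj-arefp-gi-pecq'
Delimiter: '-'
Split result: 'kim', 'asj', 'arefp', 'gi', 'pecq'
Number of parts: 5


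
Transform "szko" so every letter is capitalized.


Input string: 'szko'
Operation: convert each letter to uppercase
Mapping: 's'->'S', 'z'->'Z', 'k'->'K', 'o'->'O'
Result: SZKO


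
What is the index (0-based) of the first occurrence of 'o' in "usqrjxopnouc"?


Input string: 'usqrjxopnouc'
Target: 'o'
Scanning left to right: s[0]='u', s[1]='s', s[2]='q', s[3]='r', s[4]='j', s[5]='x', s[6]='o'
First match at index: 6


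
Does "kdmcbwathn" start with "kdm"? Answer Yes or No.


Input string: 'kdmcbwathn'
Prefix to check: 'kdm'
First 3 characters of input: 'kdm'
Match: True
Result: Yes


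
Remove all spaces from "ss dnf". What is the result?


Input string: 'ss dnf'
Operation: remove all spaces
Words: 'ss', 'dnf'
Join without spaces: ssdnf


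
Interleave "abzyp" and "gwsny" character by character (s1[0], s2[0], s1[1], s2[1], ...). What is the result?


String 1: 'abzyp'
String 2: 'gwsny'
Operation: alternate characters
Pairs: 'a'+'g', 'b'+'w', 'z'+'s', 'y'+'n', 'p'+'y'
Result: agbwzsynpy


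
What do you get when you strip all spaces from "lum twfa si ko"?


Input string: 'lum twfa si ko'
Operation: remove all spaces
Words: 'lum', 'twfa', 'si', 'ko'
Join without spaces: lumtwfasiko


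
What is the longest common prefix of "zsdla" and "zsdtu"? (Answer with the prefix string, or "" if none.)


String 1: 'zsdla'
String 2: 'zsdtu'
Compare position by position:
pos 0: 'z' vs 'z' match
pos 1: 's' vs 's' match
pos 2: 'd' vs 'd' match
pos 3: 'l' vs 't' differ -> stop
Longest common prefix: "zsd" (length 3)


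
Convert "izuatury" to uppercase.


Input string: 'izuatury'
Operation: convert each letter to uppercase
Mapping: 'i'->'I', 'z'->'Z', 'u'->'U', 'a'->'A', 't'->'T', 'u'->'U', 'r'->'R', 'y'->'Y'
Result: IZUATURY


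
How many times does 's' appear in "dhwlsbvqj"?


Input string: 'dhwlsbvqj'
Target character: 's'
Scan each position: s[4]='s'
Matches found at indices: 4
Total: 1


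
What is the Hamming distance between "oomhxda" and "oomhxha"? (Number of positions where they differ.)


String 1: 'oomhxda'
String 2: 'oomhxha'
Compare each position: pos 0: 'o'=='o', pos 1: 'o'=='o', pos 2: 'm'=='m', pos 3: 'h'=='h', pos 4: 'x'=='x', pos 5: 'd'!='h', pos 6: 'a'=='a'
Differing positions: 1
Hamming distance: 1


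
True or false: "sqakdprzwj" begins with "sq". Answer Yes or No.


Input string: 'sqakdprzwj'
Prefix to check: 'sq'
First 2 characters of input: 'sq'
Match: True
Result: Yes


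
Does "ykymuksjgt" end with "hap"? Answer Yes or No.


Input string: 'ykymuksjgt'
Suffix to check: 'hap'
Last 3 characters of input: 'jgt'
Match: False
Result: No


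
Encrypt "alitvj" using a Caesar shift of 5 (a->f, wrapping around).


Input: 'alitvj', shift = 5
Operation: for each letter, (position + 5) mod 26
Mapping: 'a'(0+5=5)->'f', 'l'(11+5=16)->'q', 'i'(8+5=13)->'n', 't'(19+5=24)->'y', 'v'(21+5=26, 26 mod 26=0)->'a', 'j'(9+5=14)->'o'
Result: fqnyao


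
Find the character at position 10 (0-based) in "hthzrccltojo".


Input string: 'hthzrccltojo'
Operation: get character at index 10
Index mapping: s[0]='h', s[1]='t', s[2]='h', s[3]='z', s[4]='r', s[5]='c', s[6]='c', s[7]='l', s[8]='t', s[9]='o', s[10]='j'
Result: 'j'


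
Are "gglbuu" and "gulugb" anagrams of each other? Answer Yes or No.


String 1: 'gglbuu' -> sorted: 'bggluu'
String 2: 'gulugb' -> sorted: 'bggluu'
Compare sorted forms: 'bggluu' == 'bggluu'
Anagram: Yes


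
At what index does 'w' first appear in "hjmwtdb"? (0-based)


Input string: 'hjmwtdb'
Target: 'w'
Scanning left to right: s[0]='h', s[1]='j', s[2]='m', s[3]='w'
First match at index: 3


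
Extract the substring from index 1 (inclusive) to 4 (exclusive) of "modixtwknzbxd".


Input string: 'modixtwknzbxd'
Operation: slice [1:4]
Extract characters: s[1]='o', s[2]='d', s[3]='i'
Result: odi


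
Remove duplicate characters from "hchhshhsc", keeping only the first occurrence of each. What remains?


Input: 'hchhshhsc'
Operation: keep first occurrence of each character
Scan: s[0]='h' new -> keep; s[1]='c' new -> keep; s[2]='h' seen -> skip; s[3]='h' seen -> skip; s[4]='s' new -> keep; s[5]='h' seen -> skip; s[6]='h' seen -> skip; s[7]='s' seen -> skip; s[8]='c' seen -> skip
Result: hcs


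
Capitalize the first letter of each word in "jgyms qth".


Input string: 'jgyms qth'
Operation: capitalize first letter of each word
Word transformations: 'jgyms'->'Jgyms', 'qth'->'Qth'
Result: Jgyms Qth


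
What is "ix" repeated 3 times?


Input string: 'ix'
Operation: repeat 3 times
Concatenation: 'ix' + 'ix' + 'ix'
Result: ixixix


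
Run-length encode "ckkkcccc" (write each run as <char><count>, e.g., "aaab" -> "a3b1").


Input: 'ckkkcccc'
Operation: identify consecutive runs
Runs: 'c' -> c1, 'kkk' -> k3, 'cccc' -> c4
Encoded: c1k3c4


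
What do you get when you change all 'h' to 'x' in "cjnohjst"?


Input string: 'cjnohjst'
Operation: replace 'h' with 'x'
Positions of 'h': 4
After replacement: cjnoxjst


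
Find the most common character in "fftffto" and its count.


Input: 'fftffto'
Operation: tally each character
Counts: 'f':4, 'o':1, 't':2
Maximum: 'f' appears 4 times


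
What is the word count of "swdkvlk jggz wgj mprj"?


Input string: 'swdkvlk jggz wgj mprj'
Operation: split by spaces
Words found: 'swdkvlk', 'jggz', 'wgj', 'mprj'
Word count: 4


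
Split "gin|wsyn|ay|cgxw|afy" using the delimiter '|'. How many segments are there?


Input string: 'gin|wsyn|ay|cgxw|afy'
Delimiter: '|'
Split result: 'gin', 'wsyn', 'ay', 'cgxw', 'afy'
Number of parts: 5


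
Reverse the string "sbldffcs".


Input string: 'sbldffcs'
Operation: reverse character order
Original order: 's' -> 'b' -> 'l' -> 'd' -> 'f' -> 'f' -> 'c' -> 's'
Reversed order: 's' -> 'c' -> 'f' -> 'f' -> 'd' -> 'l' -> 'b' -> 's'
Result: scffdlbs


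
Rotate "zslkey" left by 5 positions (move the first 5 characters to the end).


Input: 'zslkey', shift = 5
Operation: split at index 5 and swap parts
Front part s[0:5] = 'zslke'
Back part s[5:] = 'y'
Rotated = back + front = 'y' + 'zslke'
Result: yzslke


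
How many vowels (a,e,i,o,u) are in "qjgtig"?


Input string: 'qjgtig'
Operation: count vowels (a, e, i, o, u)
Scan: s[0]='q', s[1]='j', s[2]='g', s[3]='t', s[4]='i' (vowel), s[5]='g'
Vowels found: 1
Result: 1


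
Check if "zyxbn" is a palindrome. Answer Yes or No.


Input string: 'zyxbn'
Reversed: 'nbxyz'
Compare pairs: s[0]='z' vs s[4]='n' (mismatch), s[1]='y' vs s[3]='b' (mismatch)
Palindrome: No


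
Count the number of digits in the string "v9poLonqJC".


Input string: 'v9poLonqJC'
Operation: count digit characters (0-9)
Scan: 'v', '9'(digit), 'p', 'o', 'L', 'o', 'n', 'q', 'J', 'C'
Digits found: 1
Result: 1


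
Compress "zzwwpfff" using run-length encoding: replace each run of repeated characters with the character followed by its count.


Input: 'zzwwpfff'
Operation: identify consecutive runs
Runs: 'zz' -> z2, 'ww' -> w2, 'p' -> p1, 'fff' -> f3
Encoded: z2w2p1f3


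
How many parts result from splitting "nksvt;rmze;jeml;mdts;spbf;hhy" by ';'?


Input string: 'nksvt;rmze;jeml;mdts;spbf;hhy'
Delimiter: ';'
Split result: 'nksvt', 'rmze', 'jeml', 'mdts', 'spbf', 'hhy'
Number of parts: 6


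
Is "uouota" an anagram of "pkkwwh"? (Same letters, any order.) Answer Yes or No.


String 1: 'pkkwwh' -> sorted: 'hkkpww'
String 2: 'uouota' -> sorted: 'aootuu'
Compare sorted forms: 'hkkpww' != 'aootuu'
Anagram: No


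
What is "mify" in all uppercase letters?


Input string: 'mify'
Operation: convert each letter to uppercase
Mapping: 'm'->'M', 'i'->'I', 'f'->'F', 'y'->'Y'
Result: MIFY


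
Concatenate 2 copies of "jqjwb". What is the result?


Input string: 'jqjwb'
Operation: repeat 2 times
Concatenation: 'jqjwb' + 'jqjwb'
Result: jqjwbjqjwb


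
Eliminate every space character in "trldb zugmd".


Input string: 'trldb zugmd'
Operation: remove all spaces
Words: 'trldb', 'zugmd'
Join without spaces: trldbzugmd


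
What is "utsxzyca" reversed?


Input string: 'utsxzyca'
Operation: reverse character order
Original order: 'u' -> 't' -> 's' -> 'x' -> 'z' -> 'y' -> 'c' -> 'a'
Reversed order: 'a' -> 'c' -> 'y' -> 'z' -> 'x' -> 's' -> 't' -> 'u'
Result: acyzxstu


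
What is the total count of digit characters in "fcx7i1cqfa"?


Input string: 'fcx7i1cqfa'
Operation: count digit characters (0-9)
Scan: 'f', 'c', 'x', '7'(digit), 'i', '1'(digit), 'c', 'q', 'f', 'a'
Digits found: 2
Result: 2


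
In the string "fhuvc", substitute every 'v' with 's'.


Input string: 'fhuvc'
Operation: replace 'v' with 's'
Positions of 'v': 3
After replacement: fhusc


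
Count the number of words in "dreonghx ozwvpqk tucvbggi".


Input string: 'dreonghx ozwvpqk tucvbggi'
Operation: split by spaces
Words found: 'dreonghx', 'ozwvpqk', 'tucvbggi'
Word count: 3


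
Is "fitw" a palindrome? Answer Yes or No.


Input string: 'fitw'
Reversed: 'wtif'
Compare pairs: s[0]='f' vs s[3]='w' (mismatch), s[1]='i' vs s[2]='t' (mismatch)
Palindrome: No


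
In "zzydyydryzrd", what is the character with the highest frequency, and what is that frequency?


Input: 'zzydyydryzrd'
Operation: tally each character
Counts: 'd':3, 'r':2, 'y':4, 'z':3
Maximum: 'y' appears 4 times


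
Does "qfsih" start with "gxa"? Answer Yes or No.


Input string: 'qfsih'
Prefix to check: 'gxa'
First 3 characters of input: 'qfs'
Match: False
Result: No


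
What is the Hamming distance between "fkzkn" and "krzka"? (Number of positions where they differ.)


String 1: 'fkzkn'
String 2: 'krzka'
Compare each position: pos 0: 'f'!='k', pos 1: 'k'!='r', pos 2: 'z'=='z', pos 3: 'k'=='k', pos 4: 'n'!='a'
Differing positions: 3
Hamming distance: 3


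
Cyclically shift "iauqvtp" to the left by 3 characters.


Input: 'iauqvtp', shift = 3
Operation: split at index 3 and swap parts
Front part s[0:3] = 'iau'
Back part s[3:] = 'qvtp'
Rotated = back + front = 'qvtp' + 'iau'
Result: qvtpiau


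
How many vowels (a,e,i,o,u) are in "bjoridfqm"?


Input string: 'bjoridfqm'
Operation: count vowels (a, e, i, o, u)
Scan: s[0]='b', s[1]='j', s[2]='o' (vowel), s[3]='r', s[4]='i' (vowel), s[5]='d', s[6]='f', s[7]='q', s[8]='m'
Vowels found: 2
Result: 2


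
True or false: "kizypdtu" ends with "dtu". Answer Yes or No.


Input string: 'kizypdtu'
Suffix to check: 'dtu'
Last 3 characters of input: 'dtu'
Match: True
Result: Yes


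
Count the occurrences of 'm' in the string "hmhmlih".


Input string: 'hmhmlih'
Target character: 'm'
Scan each position: s[1]='m', s[3]='m'
Matches found at indices: 1, 3
Total: 2


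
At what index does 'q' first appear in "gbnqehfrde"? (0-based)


Input string: 'gbnqehfrde'
Target: 'q'
Scanning left to right: s[0]='g', s[1]='b', s[2]='n', s[3]='q'
First match at index: 3


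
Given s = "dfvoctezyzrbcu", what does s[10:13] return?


Input string: 'dfvoctezyzrbcu'
Operation: slice [10:13]
Extract characters: s[10]='r', s[11]='b', s[12]='c'
Result: rbc


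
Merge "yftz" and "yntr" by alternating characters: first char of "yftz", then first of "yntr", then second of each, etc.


String 1: 'yftz'
String 2: 'yntr'
Operation: alternate characters
Pairs: 'y'+'y', 'f'+'n', 't'+'t', 'z'+'r'
Result: yyfnttzr


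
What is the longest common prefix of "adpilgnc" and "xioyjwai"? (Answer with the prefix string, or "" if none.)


String 1: 'adpilgnc'
String 2: 'xioyjwai'
Compare position by position:
pos 0: 'a' vs 'x' differ -> stop
Longest common prefix: "" (length 0)


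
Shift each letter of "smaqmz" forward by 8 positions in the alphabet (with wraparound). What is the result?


Input: 'smaqmz', shift = 8
Operation: for each letter, (position + 8) mod 26
Mapping: 's'(18+8=26, 26 mod 26=0)->'a', 'm'(12+8=20)->'u', 'a'(0+8=8)->'i', 'q'(16+8=24)->'y', 'm'(12+8=20)->'u', 'z'(25+8=33, 33 mod 26=7)->'h'
Result: auiyuh


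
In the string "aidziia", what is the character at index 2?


Input string: 'aidziia'
Operation: get character at index 2
Index mapping: s[0]='a', s[1]='i', s[2]='d'
Result: 'd'


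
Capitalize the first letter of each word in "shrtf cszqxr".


Input string: 'shrtf cszqxr'
Operation: capitalize first letter of each word
Word transformations: 'shrtf'->'Shrtf', 'cszqxr'->'Cszqxr'
Result: Shrtf Cszqxr


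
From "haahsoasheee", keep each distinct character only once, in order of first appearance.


Input: 'haahsoasheee'
Operation: keep first occurrence of each character
Scan: s[0]='h' new -> keep; s[1]='a' new -> keep; s[2]='a' seen -> skip; s[3]='h' seen -> skip; s[4]='s' new -> keep; s[5]='o' new -> keep; s[6]='a' seen -> skip; s[7]='s' seen -> skip; s[8]='h' seen -> skip; s[9]='e' new -> keep; s[10]='e' seen -> skip; s[11]='e' seen -> skip
Result: hasoe


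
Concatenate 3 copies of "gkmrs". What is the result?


Input string: 'gkmrs'
Operation: repeat 3 times
Concatenation: 'gkmrs' + 'gkmrs' + 'gkmrs'
Result: gkmrsgkmrsgkmrs


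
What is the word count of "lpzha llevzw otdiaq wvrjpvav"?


Input string: 'lpzha llevzw otdiaq wvrjpvav'
Operation: split by spaces
Words found: 'lpzha', 'llevzw', 'otdiaq', 'wvrjpvav'
Word count: 4


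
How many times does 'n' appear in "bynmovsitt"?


Input string: 'bynmovsitt'
Target character: 'n'
Scan each position: s[2]='n'
Matches found at indices: 2
Total: 1


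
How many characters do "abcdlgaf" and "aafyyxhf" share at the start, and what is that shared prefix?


String 1: 'abcdlgaf'
String 2: 'aafyyxhf'
Compare position by position:
pos 0: 'a' vs 'a' match
pos 1: 'b' vs 'a' differ -> stop
Longest common prefix: "a" (length 1)


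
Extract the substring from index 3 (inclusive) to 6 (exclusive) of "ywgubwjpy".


Input string: 'ywgubwjpy'
Operation: slice [3:6]
Extract characters: s[3]='u', s[4]='b', s[5]='w'
Result: ubw


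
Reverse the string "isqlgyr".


Input string: 'isqlgyr'
Operation: reverse character order
Original order: 'i' -> 's' -> 'q' -> 'l' -> 'g' -> 'y' -> 'r'
Reversed order: 'r' -> 'y' -> 'g' -> 'l' -> 'q' -> 's' -> 'i'
Result: ryglqsi


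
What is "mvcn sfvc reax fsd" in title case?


Input string: 'mvcn sfvc reax fsd'
Operation: capitalize first letter of each word
Word transformations: 'mvcn'->'Mvcn', 'sfvc'->'Sfvc', 'reax'->'Reax', 'fsd'->'Fsd'
Result: Mvcn Sfvc Reax Fsd


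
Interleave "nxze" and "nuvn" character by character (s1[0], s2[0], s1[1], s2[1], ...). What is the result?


String 1: 'nxze'
String 2: 'nuvn'
Operation: alternate characters
Pairs: 'n'+'n', 'x'+'u', 'z'+'v', 'e'+'n'
Result: nnxuzven


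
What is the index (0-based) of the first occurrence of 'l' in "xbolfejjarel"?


Input string: 'xbolfejjarel'
Target: 'l'
Scanning left to right: s[0]='x', s[1]='b', s[2]='o', s[3]='l'
First match at index: 3


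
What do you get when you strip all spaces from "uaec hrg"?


Input string: 'uaec hrg'
Operation: remove all spaces
Words: 'uaec', 'hrg'
Join without spaces: uaechrg


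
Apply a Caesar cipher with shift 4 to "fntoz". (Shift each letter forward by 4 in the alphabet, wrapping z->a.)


Input: 'fntoz', shift = 4
Operation: for each letter, (position + 4) mod 26
Mapping: 'f'(5+4=9)->'j', 'n'(13+4=17)->'r', 't'(19+4=23)->'x', 'o'(14+4=18)->'s', 'z'(25+4=29, 29 mod 26=3)->'d'
Result: jrxsd


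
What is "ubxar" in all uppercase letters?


Input string: 'ubxar'
Operation: convert each letter to uppercase
Mapping: 'u'->'U', 'b'->'B', 'x'->'X', 'a'->'A', 'r'->'R'
Result: UBXAR


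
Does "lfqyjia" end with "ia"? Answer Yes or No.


Input string: 'lfqyjia'
Suffix to check: 'ia'
Last 2 characters of input: 'ia'
Match: True
Result: Yes


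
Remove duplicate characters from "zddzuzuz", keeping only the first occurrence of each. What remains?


Input: 'zddzuzuz'
Operation: keep first occurrence of each character
Scan: s[0]='z' new -> keep; s[1]='d' new -> keep; s[2]='d' seen -> skip; s[3]='z' seen -> skip; s[4]='u' new -> keep; s[5]='z' seen -> skip; s[6]='u' seen -> skip; s[7]='z' seen -> skip
Result: zdu


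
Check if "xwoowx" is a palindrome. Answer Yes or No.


Input string: 'xwoowx'
Reversed: 'xwoowx'
Compare pairs: s[0]='x' vs s[5]='x' (match), s[1]='w' vs s[4]='w' (match), s[2]='o' vs s[3]='o' (match)
Palindrome: Yes


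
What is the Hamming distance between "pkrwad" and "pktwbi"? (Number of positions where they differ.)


String 1: 'pkrwad'
String 2: 'pktwbi'
Compare each position: pos 0: 'p'=='p', pos 1: 'k'=='k', pos 2: 'r'!='t', pos 3: 'w'=='w', pos 4: 'a'!='b', pos 5: 'd'!='i'
Differing positions: 3
Hamming distance: 3


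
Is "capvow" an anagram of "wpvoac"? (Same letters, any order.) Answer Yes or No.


String 1: 'wpvoac' -> sorted: 'acopvw'
String 2: 'capvow' -> sorted: 'acopvw'
Compare sorted forms: 'acopvw' == 'acopvw'
Anagram: Yes


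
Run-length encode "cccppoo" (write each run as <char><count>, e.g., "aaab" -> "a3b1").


Input: 'cccppoo'
Operation: identify consecutive runs
Runs: 'ccc' -> c3, 'pp' -> p2, 'oo' -> o2
Encoded: c3p2o2


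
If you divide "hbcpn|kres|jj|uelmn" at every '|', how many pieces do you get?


Input string: 'hbcpn|kres|jj|uelmn'
Delimiter: '|'
Split result: 'hbcpn', 'kres', 'jj', 'uelmn'
Number of parts: 4


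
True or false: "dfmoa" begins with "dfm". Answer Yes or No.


Input string: 'dfmoa'
Prefix to check: 'dfm'
First 3 characters of input: 'dfm'
Match: True
Result: Yes


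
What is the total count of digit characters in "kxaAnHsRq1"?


Input string: 'kxaAnHsRq1'
Operation: count digit characters (0-9)
Scan: 'k', 'x', 'a', 'A', 'n', 'H', 's', 'R', 'q', '1'(digit)
Digits found: 1
Result: 1


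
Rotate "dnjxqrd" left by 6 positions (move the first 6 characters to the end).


Input: 'dnjxqrd', shift = 6
Operation: split at index 6 and swap parts
Front part s[0:6] = 'dnjxqr'
Back part s[6:] = 'd'
Rotated = back + front = 'd' + 'dnjxqr'
Result: ddnjxqr


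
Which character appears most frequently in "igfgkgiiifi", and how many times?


Input: 'igfgkgiiifi'
Operation: tally each character
Counts: 'f':2, 'g':3, 'i':5, 'k':1
Maximum: 'i' appears 5 times


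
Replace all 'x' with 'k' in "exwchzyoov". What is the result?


Input string: 'exwchzyoov'
Operation: replace 'x' with 'k'
Positions of 'x': 1
After replacement: ekwchzyoov


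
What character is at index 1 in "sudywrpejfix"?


Input string: 'sudywrpejfix'
Operation: get character at index 1
Index mapping: s[0]='s', s[1]='u'
Result: 'u'


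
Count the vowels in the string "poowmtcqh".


Input string: 'poowmtcqh'
Operation: count vowels (a, e, i, o, u)
Scan: s[0]='p', s[1]='o' (vowel), s[2]='o' (vowel), s[3]='w', s[4]='m', s[5]='t', s[6]='c', s[7]='q', s[8]='h'
Vowels found: 2
Result: 2


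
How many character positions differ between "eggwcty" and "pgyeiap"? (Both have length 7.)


String 1: 'eggwcty'
String 2: 'pgyeiap'
Compare each position: pos 0: 'e'!='p', pos 1: 'g'=='g', pos 2: 'g'!='y', pos 3: 'w'!='e', pos 4: 'c'!='i', pos 5: 't'!='a', pos 6: 'y'!='p'
Differing positions: 6
Hamming distance: 6


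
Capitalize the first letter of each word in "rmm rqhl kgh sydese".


Input string: 'rmm rqhl kgh sydese'
Operation: capitalize first letter of each word
Word transformations: 'rmm'->'Rmm', 'rqhl'->'Rqhl', 'kgh'->'Kgh', 'sydese'->'Sydese'
Result: Rmm Rqhl Kgh Sydese


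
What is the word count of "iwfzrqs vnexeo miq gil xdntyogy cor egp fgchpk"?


Input string: 'iwfzrqs vnexeo miq gil xdntyogy cor egp fgchpk'
Operation: split by spaces
Words found: 'iwfzrqs', 'vnexeo', 'miq', 'gil', 'xdntyogy', 'cor', 'egp', 'fgchpk'
Word count: 8


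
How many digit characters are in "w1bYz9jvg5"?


Input string: 'w1bYz9jvg5'
Operation: count digit characters (0-9)
Scan: 'w', '1'(digit), 'b', 'Y', 'z', '9'(digit), 'j', 'v', 'g', '5'(digit)
Digits found: 3
Result: 3


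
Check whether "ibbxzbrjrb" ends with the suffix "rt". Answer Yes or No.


Input string: 'ibbxzbrjrb'
Suffix to check: 'rt'
Last 2 characters of input: 'rb'
Match: False
Result: No


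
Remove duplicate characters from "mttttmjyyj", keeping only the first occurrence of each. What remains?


Input: 'mttttmjyyj'
Operation: keep first occurrence of each character
Scan: s[0]='m' new -> keep; s[1]='t' new -> keep; s[2]='t' seen -> skip; s[3]='t' seen -> skip; s[4]='t' seen -> skip; s[5]='m' seen -> skip; s[6]='j' new -> keep; s[7]='y' new -> keep; s[8]='y' seen -> skip; s[9]='j' seen -> skip
Result: mtjy


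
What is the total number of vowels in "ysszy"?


Input string: 'ysszy'
Operation: count vowels (a, e, i, o, u)
Scan: s[0]='y', s[1]='s', s[2]='s', s[3]='z', s[4]='y'
Vowels found: 0
Result: 0


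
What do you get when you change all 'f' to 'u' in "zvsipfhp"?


Input string: 'zvsipfhp'
Operation: replace 'f' with 'u'
Positions of 'f': 5
After replacement: zvsipuhp


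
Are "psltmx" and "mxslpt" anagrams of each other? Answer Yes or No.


String 1: 'psltmx' -> sorted: 'lmpstx'
String 2: 'mxslpt' -> sorted: 'lmpstx'
Compare sorted forms: 'lmpstx' == 'lmpstx'
Anagram: Yes


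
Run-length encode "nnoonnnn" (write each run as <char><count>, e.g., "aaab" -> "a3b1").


Input: 'nnoonnnn'
Operation: identify consecutive runs
Runs: 'nn' -> n2, 'oo' -> o2, 'nnnn' -> n4
Encoded: n2o2n4


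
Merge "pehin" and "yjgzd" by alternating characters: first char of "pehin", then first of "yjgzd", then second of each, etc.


String 1: 'pehin'
String 2: 'yjgzd'
Operation: alternate characters
Pairs: 'p'+'y', 'e'+'j', 'h'+'g', 'i'+'z', 'n'+'d'
Result: pyejhgiznd


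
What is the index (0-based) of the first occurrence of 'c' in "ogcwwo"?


Input string: 'ogcwwo'
Target: 'c'
Scanning left to right: s[0]='o', s[1]='g', s[2]='c'
First match at index: 2


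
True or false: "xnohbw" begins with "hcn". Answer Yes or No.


Input string: 'xnohbw'
Prefix to check: 'hcn'
First 3 characters of input: 'xno'
Match: False
Result: No


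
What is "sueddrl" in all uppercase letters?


Input string: 'sueddrl'
Operation: convert each letter to uppercase
Mapping: 's'->'S', 'u'->'U', 'e'->'E', 'd'->'D', 'd'->'D', 'r'->'R', 'l'->'L'
Result: SUEDDRL


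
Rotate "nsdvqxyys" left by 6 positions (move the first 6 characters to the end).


Input: 'nsdvqxyys', shift = 6
Operation: split at index 6 and swap parts
Front part s[0:6] = 'nsdvqx'
Back part s[6:] = 'yys'
Rotated = back + front = 'yys' + 'nsdvqx'
Result: yysnsdvqx


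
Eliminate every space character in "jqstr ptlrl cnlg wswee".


Input string: 'jqstr ptlrl cnlg wswee'
Operation: remove all spaces
Words: 'jqstr', 'ptlrl', 'cnlg', 'wswee'
Join without spaces: jqstrptlrlcnlgwswee


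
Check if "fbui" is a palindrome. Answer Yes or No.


Input string: 'fbui'
Reversed: 'iubf'
Compare pairs: s[0]='f' vs s[3]='i' (mismatch), s[1]='b' vs s[2]='u' (mismatch)
Palindrome: No


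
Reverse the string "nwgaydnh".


Input string: 'nwgaydnh'
Operation: reverse character order
Original order: 'n' -> 'w' -> 'g' -> 'a' -> 'y' -> 'd' -> 'n' -> 'h'
Reversed order: 'h' -> 'n' -> 'd' -> 'y' -> 'a' -> 'g' -> 'w' -> 'n'
Result: hndyagwn


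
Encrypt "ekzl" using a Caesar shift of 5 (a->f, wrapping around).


Input: 'ekzl', shift = 5
Operation: for each letter, (position + 5) mod 26
Mapping: 'e'(4+5=9)->'j', 'k'(10+5=15)->'p', 'z'(25+5=30, 30 mod 26=4)->'e', 'l'(11+5=16)->'q'
Result: jpeq


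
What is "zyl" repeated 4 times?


Input string: 'zyl'
Operation: repeat 4 times
Concatenation: 'zyl' + 'zyl' + 'zyl' + 'zyl'
Result: zylzylzylzyl


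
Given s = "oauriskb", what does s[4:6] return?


Input string: 'oauriskb'
Operation: slice [4:6]
Extract characters: s[4]='i', s[5]='s'
Result: is
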